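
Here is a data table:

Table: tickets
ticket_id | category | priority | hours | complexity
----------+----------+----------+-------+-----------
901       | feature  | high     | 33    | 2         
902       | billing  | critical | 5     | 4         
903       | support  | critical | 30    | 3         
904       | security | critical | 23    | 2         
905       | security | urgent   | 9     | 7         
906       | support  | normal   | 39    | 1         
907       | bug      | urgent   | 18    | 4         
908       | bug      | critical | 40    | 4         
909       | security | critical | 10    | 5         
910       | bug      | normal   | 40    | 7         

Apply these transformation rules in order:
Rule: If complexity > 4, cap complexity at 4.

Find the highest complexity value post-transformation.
4

Step 1: Original maximum complexity = 7
Step 2: Apply cap at 4
Step 3: 3 records had complexity > 4 and were capped
Step 4: Maximum after transformation = 4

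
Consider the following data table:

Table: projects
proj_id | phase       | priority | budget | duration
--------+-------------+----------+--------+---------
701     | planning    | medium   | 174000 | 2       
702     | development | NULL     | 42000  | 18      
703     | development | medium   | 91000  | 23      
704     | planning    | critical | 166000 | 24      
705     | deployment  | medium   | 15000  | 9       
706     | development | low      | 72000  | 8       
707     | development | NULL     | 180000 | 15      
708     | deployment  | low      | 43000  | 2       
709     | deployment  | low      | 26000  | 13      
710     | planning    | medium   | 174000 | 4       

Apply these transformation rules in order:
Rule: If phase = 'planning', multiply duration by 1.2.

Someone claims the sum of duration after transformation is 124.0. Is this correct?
Yes, the result is correct.

Step 1: Calculate the correct sum after transformation
Step 2: Apply multiplier 1.2 to records where phase = 'planning'
Step 3: Correct result = 124.0
Step 4: Claimed result = 124.0
Step 5: 124.0 = 124.0 ✓
Conclusion: The claimed result is correct.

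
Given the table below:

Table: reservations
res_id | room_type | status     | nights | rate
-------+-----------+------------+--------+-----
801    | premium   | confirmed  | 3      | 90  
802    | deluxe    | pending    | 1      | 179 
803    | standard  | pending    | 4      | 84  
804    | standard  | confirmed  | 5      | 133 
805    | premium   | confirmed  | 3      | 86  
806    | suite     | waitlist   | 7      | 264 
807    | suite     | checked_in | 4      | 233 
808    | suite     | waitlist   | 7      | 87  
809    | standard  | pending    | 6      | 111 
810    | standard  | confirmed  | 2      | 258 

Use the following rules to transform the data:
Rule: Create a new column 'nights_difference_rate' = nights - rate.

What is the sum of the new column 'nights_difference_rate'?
-1483

Step 1: For each record, compute nights - rate
Example calculations:
  3 - 90 = -87
  1 - 179 = -178
  4 - 84 = -80
  ...
Step 2: Sum all derived values
Step 3: Total = -1483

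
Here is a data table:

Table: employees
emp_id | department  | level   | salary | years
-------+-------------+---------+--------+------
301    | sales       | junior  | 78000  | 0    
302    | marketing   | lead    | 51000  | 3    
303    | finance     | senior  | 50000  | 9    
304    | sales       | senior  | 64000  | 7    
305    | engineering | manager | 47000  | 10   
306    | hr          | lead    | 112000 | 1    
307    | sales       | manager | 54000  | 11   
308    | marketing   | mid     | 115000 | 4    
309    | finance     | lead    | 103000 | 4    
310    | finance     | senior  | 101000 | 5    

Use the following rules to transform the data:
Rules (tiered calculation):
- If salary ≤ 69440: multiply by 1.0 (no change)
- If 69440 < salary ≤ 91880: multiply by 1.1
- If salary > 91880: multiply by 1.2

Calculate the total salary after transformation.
869000.0

Step 1: Tier 1 (salary ≤ 69440): 5 records, sum = 266000 × 1.0 = 266000.0
Step 2: Tier 2 (69440 < salary ≤ 91880): 1 records, sum = 78000 × 1.1 = 85800.0
Step 3: Tier 3 (salary > 91880): 4 records, sum = 431000 × 1.2 = 517200.0
Step 4: Final sum = 266000.0 + 85800.0 + 517200.0 = 869000.0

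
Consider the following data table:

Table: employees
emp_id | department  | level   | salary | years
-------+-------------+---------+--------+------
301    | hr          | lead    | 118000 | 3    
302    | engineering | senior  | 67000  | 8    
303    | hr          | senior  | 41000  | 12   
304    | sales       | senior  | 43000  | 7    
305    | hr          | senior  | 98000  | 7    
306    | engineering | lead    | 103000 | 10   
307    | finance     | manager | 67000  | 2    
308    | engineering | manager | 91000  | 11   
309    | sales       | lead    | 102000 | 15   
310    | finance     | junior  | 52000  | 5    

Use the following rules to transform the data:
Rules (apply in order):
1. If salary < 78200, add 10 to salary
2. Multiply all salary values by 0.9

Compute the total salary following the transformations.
703845.0

Step 1: Apply Rule 1 - Add 10 to records with salary < 78200
  - 5 records affected: 270000 + (5 × 10) = 270050
  - Unaffected records: 512000
  - Sum after Rule 1: 782050
Step 2: Apply Rule 2 - Multiply all by 0.9
  - 782050 × 0.9 = 703845.0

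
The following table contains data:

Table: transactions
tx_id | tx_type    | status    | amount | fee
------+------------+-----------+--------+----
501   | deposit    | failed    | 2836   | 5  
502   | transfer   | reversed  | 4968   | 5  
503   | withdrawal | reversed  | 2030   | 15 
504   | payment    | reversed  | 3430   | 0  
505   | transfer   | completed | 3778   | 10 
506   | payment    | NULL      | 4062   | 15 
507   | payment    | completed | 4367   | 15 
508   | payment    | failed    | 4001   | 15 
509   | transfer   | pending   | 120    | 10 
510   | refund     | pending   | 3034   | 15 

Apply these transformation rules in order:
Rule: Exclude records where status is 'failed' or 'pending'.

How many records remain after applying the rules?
6

Step 1: Count records to exclude
  - 2 (failed) + 2 (pending) = 4 records
Step 2: Total records: 10
Step 3: Remaining = 10 - 4 = 6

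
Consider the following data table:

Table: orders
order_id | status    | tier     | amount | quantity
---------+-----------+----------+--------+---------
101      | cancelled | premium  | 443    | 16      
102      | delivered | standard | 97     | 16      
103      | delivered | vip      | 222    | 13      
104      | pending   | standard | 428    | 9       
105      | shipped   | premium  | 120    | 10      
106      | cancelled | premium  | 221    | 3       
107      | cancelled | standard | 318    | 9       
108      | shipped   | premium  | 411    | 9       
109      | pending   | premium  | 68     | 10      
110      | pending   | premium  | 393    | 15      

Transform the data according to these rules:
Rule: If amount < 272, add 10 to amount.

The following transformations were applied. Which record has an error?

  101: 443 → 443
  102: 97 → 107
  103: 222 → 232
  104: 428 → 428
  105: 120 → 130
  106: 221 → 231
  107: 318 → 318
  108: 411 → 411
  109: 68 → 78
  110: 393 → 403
Record 110 has an error. The correct transformed value should be 393, not 403.

Step 1: Check each record against the rule
Step 2: Record 110 has amount = 393
Step 3: Since 393 >= 272, the bonus should not have been applied
Step 4: Correct value = 393, but claimed value = 403
Conclusion: Record 110 has the error.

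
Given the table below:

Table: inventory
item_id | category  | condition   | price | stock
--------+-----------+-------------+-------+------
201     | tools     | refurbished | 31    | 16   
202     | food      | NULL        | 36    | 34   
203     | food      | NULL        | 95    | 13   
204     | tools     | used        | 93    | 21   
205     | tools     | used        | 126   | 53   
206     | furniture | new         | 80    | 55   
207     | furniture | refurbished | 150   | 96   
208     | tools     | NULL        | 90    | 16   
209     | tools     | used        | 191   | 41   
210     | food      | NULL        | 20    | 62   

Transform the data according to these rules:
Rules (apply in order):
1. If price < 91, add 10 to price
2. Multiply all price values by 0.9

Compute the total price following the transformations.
865.8

Step 1: Apply Rule 1 - Add 10 to records with price < 91
  - 5 records affected: 257 + (5 × 10) = 307
  - Unaffected records: 655
  - Sum after Rule 1: 962
Step 2: Apply Rule 2 - Multiply all by 0.9
  - 962 × 0.9 = 865.8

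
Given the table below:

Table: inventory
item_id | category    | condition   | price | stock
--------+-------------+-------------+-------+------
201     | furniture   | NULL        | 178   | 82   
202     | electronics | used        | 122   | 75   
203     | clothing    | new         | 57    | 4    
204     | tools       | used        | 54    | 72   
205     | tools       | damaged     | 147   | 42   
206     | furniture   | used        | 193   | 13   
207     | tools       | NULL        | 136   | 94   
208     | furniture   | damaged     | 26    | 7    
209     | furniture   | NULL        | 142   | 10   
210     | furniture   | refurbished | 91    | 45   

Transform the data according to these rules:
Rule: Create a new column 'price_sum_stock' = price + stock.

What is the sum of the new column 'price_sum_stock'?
1590

Step 1: For each record, compute price + stock
Example calculations:
  178 + 82 = 260
  122 + 75 = 197
  57 + 4 = 61
  ...
Step 2: Sum all derived values
Step 3: Total = 1590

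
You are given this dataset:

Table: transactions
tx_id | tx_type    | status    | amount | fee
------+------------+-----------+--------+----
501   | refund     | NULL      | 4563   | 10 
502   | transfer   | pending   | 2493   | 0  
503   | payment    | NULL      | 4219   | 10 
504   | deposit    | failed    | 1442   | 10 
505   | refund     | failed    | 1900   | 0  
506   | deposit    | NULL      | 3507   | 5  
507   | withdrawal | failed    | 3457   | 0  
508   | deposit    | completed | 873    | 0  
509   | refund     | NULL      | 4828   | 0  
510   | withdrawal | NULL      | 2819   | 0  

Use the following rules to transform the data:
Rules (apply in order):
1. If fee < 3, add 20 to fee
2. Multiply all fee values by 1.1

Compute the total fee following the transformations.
170.5

Step 1: Apply Rule 1 - Add 20 to records with fee < 3
  - 6 records affected: 0 + (6 × 20) = 120
  - Unaffected records: 35
  - Sum after Rule 1: 155
Step 2: Apply Rule 2 - Multiply all by 1.1
  - 155 × 1.1 = 170.5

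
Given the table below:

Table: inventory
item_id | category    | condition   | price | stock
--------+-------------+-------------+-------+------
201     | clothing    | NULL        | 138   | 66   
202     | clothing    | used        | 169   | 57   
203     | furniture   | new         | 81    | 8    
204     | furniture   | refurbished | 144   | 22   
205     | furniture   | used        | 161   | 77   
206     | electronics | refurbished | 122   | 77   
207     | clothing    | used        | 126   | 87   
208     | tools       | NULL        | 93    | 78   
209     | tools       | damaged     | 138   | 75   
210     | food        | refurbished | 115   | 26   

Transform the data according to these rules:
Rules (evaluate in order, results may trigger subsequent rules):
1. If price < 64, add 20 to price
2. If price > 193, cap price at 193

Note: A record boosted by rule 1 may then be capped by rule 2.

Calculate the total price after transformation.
1287

Step 1: Apply rule 1 to records with price < 64
  - 0 records get bonus of 20
  - Of these, 0 records then exceed 193 and get capped
Step 2: Apply rule 2 to records with price > 193
  - 0 records (original) are capped
Step 3: Calculate final sum = 1287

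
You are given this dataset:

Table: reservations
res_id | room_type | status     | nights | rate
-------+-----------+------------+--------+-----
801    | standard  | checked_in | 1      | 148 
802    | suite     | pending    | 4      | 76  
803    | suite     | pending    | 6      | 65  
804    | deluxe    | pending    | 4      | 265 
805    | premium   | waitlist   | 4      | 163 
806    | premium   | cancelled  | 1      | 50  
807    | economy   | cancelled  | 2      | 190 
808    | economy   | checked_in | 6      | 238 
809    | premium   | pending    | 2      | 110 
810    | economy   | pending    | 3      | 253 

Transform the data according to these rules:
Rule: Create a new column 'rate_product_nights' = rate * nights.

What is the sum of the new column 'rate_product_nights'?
5391

Step 1: For each record, compute rate * nights
Example calculations:
  148 * 1 = 148
  76 * 4 = 304
  65 * 6 = 390
  ...
Step 2: Sum all derived values
Step 3: Total = 5391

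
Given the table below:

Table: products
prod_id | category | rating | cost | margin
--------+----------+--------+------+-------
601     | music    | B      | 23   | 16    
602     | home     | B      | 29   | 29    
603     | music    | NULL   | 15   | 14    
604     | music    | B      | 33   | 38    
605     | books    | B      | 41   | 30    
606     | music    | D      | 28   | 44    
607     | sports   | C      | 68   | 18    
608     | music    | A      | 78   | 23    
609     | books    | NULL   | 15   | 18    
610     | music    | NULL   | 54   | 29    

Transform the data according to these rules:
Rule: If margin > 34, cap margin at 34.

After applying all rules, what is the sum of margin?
245

Step 1: 2 records have margin > 34
Step 2: These records originally summed to 82
Step 3: After capping: 2 × 34 = 68
Step 4: Unaffected records sum: 177
Step 5: Final sum = 68 + 177 = 245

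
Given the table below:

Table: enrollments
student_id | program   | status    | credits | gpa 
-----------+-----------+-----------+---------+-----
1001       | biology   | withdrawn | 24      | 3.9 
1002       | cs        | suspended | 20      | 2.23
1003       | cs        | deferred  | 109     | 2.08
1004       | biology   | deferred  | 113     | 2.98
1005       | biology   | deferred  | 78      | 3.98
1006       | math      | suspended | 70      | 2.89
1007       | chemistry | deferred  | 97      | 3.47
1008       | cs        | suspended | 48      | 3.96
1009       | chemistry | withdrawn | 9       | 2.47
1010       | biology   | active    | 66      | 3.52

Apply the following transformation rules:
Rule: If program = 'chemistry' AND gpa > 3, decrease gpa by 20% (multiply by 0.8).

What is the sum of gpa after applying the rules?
30.79

Step 1: Find records where program = 'chemistry' AND gpa > 3
Step 2: 1 records match, summing to 3.47
Step 3: After multiplier: 3.47 × 0.8 = 2.78
Step 4: Unaffected records sum: 28.01
Step 5: Final sum = 2.78 + 28.01 = 30.79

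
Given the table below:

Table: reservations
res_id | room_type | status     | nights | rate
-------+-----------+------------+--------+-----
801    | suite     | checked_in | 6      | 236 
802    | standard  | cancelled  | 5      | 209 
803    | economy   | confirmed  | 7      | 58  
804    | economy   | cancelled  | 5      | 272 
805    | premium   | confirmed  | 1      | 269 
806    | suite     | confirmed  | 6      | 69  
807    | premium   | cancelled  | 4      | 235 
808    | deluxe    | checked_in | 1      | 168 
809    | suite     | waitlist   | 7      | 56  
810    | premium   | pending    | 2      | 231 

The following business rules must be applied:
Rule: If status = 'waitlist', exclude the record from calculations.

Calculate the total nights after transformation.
37

Step 1: Identify records where status = 'waitlist'
Step 2: The excluded records sum to 7
Step 3: Original total nights = 44
Step 4: Remaining total = 44 - 7 = 37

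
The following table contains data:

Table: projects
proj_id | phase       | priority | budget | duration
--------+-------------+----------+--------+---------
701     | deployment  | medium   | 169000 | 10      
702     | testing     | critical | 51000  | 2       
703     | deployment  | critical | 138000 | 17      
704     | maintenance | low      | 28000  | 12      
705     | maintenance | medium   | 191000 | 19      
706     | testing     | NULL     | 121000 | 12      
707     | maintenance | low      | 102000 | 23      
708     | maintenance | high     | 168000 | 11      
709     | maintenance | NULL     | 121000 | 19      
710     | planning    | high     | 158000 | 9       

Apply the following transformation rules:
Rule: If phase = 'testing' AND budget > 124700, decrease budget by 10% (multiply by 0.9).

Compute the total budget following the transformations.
1247000

Step 1: Find records where phase = 'testing' AND budget > 124700
Step 2: 0 records match, summing to 0
Step 3: After multiplier: 0 × 0.9 = 0.0
Step 4: Unaffected records sum: 1247000
Step 5: Final sum = 0.0 + 1247000 = 1247000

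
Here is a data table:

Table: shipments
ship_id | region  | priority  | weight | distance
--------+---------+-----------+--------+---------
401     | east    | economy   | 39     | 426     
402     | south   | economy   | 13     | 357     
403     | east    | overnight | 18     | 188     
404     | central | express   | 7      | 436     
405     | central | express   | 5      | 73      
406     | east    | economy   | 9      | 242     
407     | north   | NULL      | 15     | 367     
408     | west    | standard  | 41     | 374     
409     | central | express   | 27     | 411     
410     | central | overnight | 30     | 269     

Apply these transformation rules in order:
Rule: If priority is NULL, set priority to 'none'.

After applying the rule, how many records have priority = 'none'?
1

Step 1: Count records where priority IS NULL
Step 2: Found 1 records with NULL priority
Step 3: These records will have priority set to 'none'
Step 4: Records already having priority = 'none': 0
Step 5: Answer: 1 + 0 = 1 records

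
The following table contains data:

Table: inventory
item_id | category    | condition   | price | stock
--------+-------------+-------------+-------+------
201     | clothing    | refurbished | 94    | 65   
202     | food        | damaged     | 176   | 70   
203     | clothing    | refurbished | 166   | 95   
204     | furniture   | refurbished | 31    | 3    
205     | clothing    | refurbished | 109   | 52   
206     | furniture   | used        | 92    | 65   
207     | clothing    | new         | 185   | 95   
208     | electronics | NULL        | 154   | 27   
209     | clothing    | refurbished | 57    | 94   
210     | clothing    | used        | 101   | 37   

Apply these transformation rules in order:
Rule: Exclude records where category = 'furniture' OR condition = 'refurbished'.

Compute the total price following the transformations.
616

Step 1: Find records where category = 'furniture' OR condition = 'refurbished'
Step 2: 6 records match, summing to 549
Step 3: Original sum: 1165
Step 4: Remaining sum = 1165 - 549 = 616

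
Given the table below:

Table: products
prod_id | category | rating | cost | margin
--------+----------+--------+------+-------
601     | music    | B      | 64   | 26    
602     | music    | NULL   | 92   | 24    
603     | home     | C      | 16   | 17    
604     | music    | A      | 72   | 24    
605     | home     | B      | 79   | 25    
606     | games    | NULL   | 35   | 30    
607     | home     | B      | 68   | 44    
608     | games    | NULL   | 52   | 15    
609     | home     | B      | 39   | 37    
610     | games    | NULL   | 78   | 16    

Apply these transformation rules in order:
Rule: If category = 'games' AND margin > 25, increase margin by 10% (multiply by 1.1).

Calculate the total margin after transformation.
261.0

Step 1: Find records where category = 'games' AND margin > 25
Step 2: 1 records match, summing to 30
Step 3: After multiplier: 30 × 1.1 = 33.0
Step 4: Unaffected records sum: 228
Step 5: Final sum = 33.0 + 228 = 261.0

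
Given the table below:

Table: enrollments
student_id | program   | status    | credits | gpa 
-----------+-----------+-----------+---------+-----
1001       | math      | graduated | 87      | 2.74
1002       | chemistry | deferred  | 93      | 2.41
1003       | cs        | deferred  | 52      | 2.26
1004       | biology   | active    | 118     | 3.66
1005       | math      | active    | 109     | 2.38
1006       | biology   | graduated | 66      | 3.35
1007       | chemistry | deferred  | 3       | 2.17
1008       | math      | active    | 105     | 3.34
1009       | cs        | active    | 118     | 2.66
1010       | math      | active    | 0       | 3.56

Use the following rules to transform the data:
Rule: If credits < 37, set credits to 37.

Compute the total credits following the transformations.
822

Step 1: 2 records have credits < 37
Step 2: These records originally summed to 3
Step 3: After setting to minimum: 2 × 37 = 74
Step 4: Unaffected records sum: 748
Step 5: Final sum = 74 + 748 = 822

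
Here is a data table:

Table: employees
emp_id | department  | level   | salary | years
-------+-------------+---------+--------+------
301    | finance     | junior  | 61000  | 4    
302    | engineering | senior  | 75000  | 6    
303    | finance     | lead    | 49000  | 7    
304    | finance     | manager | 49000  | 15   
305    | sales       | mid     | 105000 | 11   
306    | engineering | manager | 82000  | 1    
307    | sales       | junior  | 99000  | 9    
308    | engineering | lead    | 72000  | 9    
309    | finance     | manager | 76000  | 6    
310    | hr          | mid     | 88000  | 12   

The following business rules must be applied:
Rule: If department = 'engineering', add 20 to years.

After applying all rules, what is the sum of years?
140

Step 1: Count records where department = 'engineering': 3
Step 2: Total bonus added: 3 × 20 = 60
Step 3: Original sum of years: 80
Step 4: Final sum = 80 + 60 = 140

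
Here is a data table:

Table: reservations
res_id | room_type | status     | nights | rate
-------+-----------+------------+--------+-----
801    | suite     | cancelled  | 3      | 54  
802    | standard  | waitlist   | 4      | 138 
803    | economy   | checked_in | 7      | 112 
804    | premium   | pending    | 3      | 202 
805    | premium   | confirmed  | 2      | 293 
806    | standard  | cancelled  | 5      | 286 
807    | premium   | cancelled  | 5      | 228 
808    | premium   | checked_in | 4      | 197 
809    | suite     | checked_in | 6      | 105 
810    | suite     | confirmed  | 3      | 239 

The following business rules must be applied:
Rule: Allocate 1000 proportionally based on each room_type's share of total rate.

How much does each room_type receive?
economy: 60.41, premium: 496.22, standard: 228.69, suite: 214.67

Step 1: Calculate total rate = 1854
Step 2: Calculate each room_type's proportion:
  economy: 112/1854 = 6.04% → 60.41
  premium: 920/1854 = 49.62% → 496.22
  standard: 424/1854 = 22.87% → 228.69
  suite: 398/1854 = 21.47% → 214.67
Step 3: Verify: sum of allocations ≈ 1000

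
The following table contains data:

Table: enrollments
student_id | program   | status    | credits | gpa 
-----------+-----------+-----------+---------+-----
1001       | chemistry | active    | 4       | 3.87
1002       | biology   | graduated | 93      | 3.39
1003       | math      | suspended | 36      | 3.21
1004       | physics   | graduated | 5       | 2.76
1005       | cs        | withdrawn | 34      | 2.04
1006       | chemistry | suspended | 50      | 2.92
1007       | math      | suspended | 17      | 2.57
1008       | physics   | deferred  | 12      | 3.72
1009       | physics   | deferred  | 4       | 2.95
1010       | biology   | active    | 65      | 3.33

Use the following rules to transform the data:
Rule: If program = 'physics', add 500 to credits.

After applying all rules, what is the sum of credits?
1820

Step 1: Count records where program = 'physics': 3
Step 2: Total bonus added: 3 × 500 = 1500
Step 3: Original sum of credits: 320
Step 4: Final sum = 320 + 1500 = 1820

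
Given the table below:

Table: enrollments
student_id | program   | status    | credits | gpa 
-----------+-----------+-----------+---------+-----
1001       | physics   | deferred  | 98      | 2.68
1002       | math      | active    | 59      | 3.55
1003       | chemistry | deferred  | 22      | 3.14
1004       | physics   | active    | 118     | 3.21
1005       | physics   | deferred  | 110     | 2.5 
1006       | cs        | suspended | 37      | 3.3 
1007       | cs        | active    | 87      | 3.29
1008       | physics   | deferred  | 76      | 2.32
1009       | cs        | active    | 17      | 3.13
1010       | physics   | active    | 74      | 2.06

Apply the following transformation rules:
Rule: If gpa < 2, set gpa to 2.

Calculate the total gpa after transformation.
29.18

Step 1: 0 records have gpa < 2
Step 2: These records originally summed to 0
Step 3: After setting to minimum: 0 × 2 = 0
Step 4: Unaffected records sum: 29.18
Step 5: Final sum = 0 + 29.18 = 29.18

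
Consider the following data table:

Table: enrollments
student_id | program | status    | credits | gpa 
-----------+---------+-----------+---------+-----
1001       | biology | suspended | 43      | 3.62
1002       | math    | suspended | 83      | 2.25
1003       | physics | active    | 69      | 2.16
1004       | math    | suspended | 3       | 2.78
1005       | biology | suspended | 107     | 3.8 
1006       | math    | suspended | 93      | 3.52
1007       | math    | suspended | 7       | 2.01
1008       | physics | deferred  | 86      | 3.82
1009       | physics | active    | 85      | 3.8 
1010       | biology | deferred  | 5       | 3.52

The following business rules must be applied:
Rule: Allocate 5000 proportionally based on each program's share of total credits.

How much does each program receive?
biology: 1333.91, math: 1600.69, physics: 2065.4

Step 1: Calculate total credits = 581
Step 2: Calculate each program's proportion:
  biology: 155/581 = 26.68% → 1333.91
  math: 186/581 = 32.01% → 1600.69
  physics: 240/581 = 41.31% → 2065.4
Step 3: Verify: sum of allocations ≈ 5000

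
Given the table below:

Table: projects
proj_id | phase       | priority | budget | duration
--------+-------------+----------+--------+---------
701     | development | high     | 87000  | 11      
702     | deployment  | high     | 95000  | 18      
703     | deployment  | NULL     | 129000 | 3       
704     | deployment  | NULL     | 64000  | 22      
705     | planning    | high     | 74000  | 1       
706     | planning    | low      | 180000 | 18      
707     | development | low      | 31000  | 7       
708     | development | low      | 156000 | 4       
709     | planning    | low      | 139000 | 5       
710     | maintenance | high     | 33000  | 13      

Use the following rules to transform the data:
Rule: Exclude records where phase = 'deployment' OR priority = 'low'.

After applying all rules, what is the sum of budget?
194000

Step 1: Find records where phase = 'deployment' OR priority = 'low'
Step 2: 7 records match, summing to 794000
Step 3: Original sum: 988000
Step 4: Remaining sum = 988000 - 794000 = 194000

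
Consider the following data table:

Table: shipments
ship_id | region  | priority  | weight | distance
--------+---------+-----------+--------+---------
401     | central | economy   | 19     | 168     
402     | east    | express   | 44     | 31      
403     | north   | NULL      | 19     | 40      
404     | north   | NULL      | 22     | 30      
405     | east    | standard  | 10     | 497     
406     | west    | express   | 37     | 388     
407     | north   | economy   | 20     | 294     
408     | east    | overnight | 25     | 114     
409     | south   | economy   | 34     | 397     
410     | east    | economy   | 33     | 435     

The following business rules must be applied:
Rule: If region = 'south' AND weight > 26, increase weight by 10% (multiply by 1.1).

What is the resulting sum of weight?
266.4

Step 1: Find records where region = 'south' AND weight > 26
Step 2: 1 records match, summing to 34
Step 3: After multiplier: 34 × 1.1 = 37.4
Step 4: Unaffected records sum: 229
Step 5: Final sum = 37.4 + 229 = 266.4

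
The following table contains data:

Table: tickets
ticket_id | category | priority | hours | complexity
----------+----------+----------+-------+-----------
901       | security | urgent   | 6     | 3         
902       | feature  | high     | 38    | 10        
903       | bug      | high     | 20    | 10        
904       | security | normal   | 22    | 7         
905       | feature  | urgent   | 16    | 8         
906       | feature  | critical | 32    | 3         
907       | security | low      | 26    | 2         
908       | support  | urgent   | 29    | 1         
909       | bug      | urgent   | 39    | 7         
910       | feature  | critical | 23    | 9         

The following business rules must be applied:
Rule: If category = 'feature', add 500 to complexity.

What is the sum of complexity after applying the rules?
2060

Step 1: Count records where category = 'feature': 4
Step 2: Total bonus added: 4 × 500 = 2000
Step 3: Original sum of complexity: 60
Step 4: Final sum = 60 + 2000 = 2060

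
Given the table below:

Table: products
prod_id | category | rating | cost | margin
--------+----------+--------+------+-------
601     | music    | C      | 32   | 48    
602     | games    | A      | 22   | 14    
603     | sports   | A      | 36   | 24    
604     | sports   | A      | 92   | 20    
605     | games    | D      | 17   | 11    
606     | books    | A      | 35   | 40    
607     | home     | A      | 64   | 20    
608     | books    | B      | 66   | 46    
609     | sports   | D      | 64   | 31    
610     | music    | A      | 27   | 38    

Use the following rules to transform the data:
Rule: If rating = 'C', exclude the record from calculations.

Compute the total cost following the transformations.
423

Step 1: Identify records where rating = 'C'
Step 2: The excluded records sum to 32
Step 3: Original total cost = 455
Step 4: Remaining total = 455 - 32 = 423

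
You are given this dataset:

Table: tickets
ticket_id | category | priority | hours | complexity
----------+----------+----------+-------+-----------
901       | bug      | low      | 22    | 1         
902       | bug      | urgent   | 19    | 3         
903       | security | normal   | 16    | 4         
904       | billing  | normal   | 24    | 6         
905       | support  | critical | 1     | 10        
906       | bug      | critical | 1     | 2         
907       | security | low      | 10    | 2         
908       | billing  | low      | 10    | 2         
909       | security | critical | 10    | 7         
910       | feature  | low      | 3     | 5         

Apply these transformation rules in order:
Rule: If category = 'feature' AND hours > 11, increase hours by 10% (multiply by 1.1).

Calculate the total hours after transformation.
116

Step 1: Find records where category = 'feature' AND hours > 11
Step 2: 0 records match, summing to 0
Step 3: After multiplier: 0 × 1.1 = 0.0
Step 4: Unaffected records sum: 116
Step 5: Final sum = 0.0 + 116 = 116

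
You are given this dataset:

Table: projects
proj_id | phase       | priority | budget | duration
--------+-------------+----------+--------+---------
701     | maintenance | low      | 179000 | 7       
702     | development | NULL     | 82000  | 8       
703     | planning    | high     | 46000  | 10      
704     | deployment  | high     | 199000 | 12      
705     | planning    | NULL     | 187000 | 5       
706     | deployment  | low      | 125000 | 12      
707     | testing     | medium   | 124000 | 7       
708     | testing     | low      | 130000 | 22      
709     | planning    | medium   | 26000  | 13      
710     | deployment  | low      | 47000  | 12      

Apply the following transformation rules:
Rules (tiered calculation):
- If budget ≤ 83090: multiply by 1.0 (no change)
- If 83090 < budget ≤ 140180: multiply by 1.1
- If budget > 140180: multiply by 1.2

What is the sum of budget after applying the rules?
1295900.0

Step 1: Tier 1 (budget ≤ 83090): 4 records, sum = 201000 × 1.0 = 201000.0
Step 2: Tier 2 (83090 < budget ≤ 140180): 3 records, sum = 379000 × 1.1 = 416900.0
Step 3: Tier 3 (budget > 140180): 3 records, sum = 565000 × 1.2 = 678000.0
Step 4: Final sum = 201000.0 + 416900.0 + 678000.0 = 1295900.0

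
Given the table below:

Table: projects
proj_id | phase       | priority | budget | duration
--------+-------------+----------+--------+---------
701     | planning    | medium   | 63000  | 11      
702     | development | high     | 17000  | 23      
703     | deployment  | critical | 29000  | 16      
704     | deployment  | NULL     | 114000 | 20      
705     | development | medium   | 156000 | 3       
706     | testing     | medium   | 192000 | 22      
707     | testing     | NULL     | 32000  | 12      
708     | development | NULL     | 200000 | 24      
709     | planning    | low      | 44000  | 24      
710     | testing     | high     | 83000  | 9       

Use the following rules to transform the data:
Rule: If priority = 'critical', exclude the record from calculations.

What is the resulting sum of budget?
901000

Step 1: Identify records where priority = 'critical'
Step 2: The excluded records sum to 29000
Step 3: Original total budget = 930000
Step 4: Remaining total = 930000 - 29000 = 901000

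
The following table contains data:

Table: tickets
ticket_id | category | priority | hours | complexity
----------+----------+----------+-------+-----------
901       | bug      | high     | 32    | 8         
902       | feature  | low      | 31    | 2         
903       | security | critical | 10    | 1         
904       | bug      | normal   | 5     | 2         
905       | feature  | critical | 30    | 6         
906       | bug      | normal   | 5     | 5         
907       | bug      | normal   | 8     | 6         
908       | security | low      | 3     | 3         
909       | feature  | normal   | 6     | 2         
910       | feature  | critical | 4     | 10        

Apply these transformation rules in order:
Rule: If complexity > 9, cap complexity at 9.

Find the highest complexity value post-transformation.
9

Step 1: Original maximum complexity = 10
Step 2: Apply cap at 9
Step 3: 1 records had complexity > 9 and were capped
Step 4: Maximum after transformation = 9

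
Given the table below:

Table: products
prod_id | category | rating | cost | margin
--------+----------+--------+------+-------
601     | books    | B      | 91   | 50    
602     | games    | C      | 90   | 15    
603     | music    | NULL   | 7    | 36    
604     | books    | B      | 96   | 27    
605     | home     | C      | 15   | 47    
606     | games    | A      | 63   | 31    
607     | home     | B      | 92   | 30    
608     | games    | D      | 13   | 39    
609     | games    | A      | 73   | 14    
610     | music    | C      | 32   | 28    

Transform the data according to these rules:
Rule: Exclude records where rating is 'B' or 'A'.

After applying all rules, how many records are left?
5

Step 1: Count records to exclude
  - 3 (B) + 2 (A) = 5 records
Step 2: Total records: 10
Step 3: Remaining = 10 - 5 = 5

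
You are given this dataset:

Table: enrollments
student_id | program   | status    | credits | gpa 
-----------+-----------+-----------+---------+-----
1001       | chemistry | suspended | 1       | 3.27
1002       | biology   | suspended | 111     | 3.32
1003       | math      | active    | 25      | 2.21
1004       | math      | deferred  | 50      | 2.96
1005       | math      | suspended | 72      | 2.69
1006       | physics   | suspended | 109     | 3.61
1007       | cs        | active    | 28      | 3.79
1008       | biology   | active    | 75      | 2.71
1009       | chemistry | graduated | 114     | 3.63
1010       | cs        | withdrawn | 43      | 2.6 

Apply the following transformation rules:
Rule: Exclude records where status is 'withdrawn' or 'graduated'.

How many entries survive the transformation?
8

Step 1: Count records to exclude
  - 1 (withdrawn) + 1 (graduated) = 2 records
Step 2: Total records: 10
Step 3: Remaining = 10 - 2 = 8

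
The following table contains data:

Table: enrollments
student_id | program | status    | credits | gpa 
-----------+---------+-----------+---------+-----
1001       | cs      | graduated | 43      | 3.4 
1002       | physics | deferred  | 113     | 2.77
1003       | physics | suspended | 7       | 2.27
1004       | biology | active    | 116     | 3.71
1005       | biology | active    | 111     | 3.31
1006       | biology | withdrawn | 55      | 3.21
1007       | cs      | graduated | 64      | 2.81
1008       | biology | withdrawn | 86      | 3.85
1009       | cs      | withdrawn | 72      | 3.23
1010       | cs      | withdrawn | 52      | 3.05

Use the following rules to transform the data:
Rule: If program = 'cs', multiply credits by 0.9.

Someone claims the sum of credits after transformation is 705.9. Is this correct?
No, the correct result is 695.9.

Step 1: Calculate the correct sum after transformation
Step 2: Apply multiplier 0.9 to records where program = 'cs'
Step 3: Correct result = 695.9
Step 4: Claimed result = 705.9
Step 5: 695.9 ≠ 705.9
Conclusion: The claimed result is incorrect. The correct answer is 695.9.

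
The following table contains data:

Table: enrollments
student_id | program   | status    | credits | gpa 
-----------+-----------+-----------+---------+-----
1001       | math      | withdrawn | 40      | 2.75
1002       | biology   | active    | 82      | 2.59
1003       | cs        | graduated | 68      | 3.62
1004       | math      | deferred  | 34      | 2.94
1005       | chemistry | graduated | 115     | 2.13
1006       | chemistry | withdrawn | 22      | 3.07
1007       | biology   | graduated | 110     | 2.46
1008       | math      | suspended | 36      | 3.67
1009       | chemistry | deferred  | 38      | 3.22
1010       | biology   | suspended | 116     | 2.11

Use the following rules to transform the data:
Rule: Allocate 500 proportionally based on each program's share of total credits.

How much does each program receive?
biology: 232.98, chemistry: 132.38, cs: 51.44, math: 83.21

Step 1: Calculate total credits = 661
Step 2: Calculate each program's proportion:
  biology: 308/661 = 46.60% → 232.98
  chemistry: 175/661 = 26.48% → 132.38
  cs: 68/661 = 10.29% → 51.44
  math: 110/661 = 16.64% → 83.21
Step 3: Verify: sum of allocations ≈ 500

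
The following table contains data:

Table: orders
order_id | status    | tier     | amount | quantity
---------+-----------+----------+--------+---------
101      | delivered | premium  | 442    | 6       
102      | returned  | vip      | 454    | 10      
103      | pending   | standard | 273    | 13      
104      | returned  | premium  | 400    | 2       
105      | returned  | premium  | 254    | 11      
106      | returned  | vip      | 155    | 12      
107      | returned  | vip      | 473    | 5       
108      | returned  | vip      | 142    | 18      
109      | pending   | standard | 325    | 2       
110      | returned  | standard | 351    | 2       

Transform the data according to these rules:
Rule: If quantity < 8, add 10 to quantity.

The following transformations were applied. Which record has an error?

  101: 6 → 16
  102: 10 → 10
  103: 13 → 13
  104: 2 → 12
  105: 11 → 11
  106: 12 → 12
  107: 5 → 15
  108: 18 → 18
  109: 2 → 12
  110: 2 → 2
Record 110 has an error. The correct transformed value should be 12, not 2.

Step 1: Check each record against the rule
Step 2: Record 110 has quantity = 2
Step 3: Since 2 < 8, the bonus should have been applied
Step 4: Correct value = 12, but claimed value = 2
Conclusion: Record 110 has the error.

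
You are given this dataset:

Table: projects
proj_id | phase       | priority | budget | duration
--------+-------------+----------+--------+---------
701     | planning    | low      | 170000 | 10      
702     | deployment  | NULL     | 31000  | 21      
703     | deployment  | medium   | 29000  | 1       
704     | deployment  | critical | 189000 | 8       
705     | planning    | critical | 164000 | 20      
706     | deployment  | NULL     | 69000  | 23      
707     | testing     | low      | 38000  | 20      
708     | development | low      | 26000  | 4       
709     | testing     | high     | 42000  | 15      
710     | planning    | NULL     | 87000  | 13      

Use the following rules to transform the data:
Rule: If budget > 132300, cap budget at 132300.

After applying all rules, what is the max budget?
132300

Step 1: Original maximum budget = 189000
Step 2: Apply cap at 132300
Step 3: 3 records had budget > 132300 and were capped
Step 4: Maximum after transformation = 132300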